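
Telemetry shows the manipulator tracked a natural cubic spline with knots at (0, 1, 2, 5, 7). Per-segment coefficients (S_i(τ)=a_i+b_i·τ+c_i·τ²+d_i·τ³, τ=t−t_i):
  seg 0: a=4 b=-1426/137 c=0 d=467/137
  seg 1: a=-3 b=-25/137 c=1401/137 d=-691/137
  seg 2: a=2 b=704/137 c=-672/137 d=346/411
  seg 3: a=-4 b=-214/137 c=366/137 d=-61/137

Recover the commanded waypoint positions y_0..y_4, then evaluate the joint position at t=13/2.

y_0 = S_0(0) = a_0 = 4
y_1 = S_1(0) = a_1 = -3
y_2 = S_2(0) = a_2 = 2
y_3 = S_3(0) = a_3 = -4
y_4 = S_3(2) = 0
t_q=13/2 is in segment 3 (τ=3/2); S_3(τ)=-2011/1096

y_0=4 y_1=-3 y_2=2 y_3=-4 y_4=0
S(13/2) = -2011/1096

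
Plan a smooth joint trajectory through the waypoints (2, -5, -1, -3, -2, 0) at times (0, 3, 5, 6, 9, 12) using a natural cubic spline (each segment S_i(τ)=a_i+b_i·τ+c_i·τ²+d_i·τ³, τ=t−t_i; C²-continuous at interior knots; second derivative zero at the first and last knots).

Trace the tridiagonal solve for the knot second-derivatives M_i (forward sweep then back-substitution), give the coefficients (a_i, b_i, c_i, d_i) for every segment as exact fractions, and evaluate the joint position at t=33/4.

  seg 0: a=2 b=-416/99 c=0 d=185/891
  seg 1: a=-5 b=139/99 c=185/99 d=-311/396
  seg 2: a=-1 b=-6/11 c=-563/198 d=25/18
  seg 3: a=-3 b=-409/198 c=131/99 d=-311/1782
  seg 4: a=-2 b=115/99 c=-49/198 d=49/1782
S(33/4) = -4135/1408

Δ: Δ0=-7/3, Δ1=2, Δ2=-2, Δ3=1/3, Δ4=2/3
row 1: diag=10, rhs=26; c'=1/5, d'=13/5
row 2: denom=6−2·1/5=28/5; d'=(-24−2·13/5)/(28/5)=-73/14
row 3: denom=8−1·5/28=219/28; d'=(14−1·-73/14)/(219/28)=538/219
row 4: denom=12−3·28/73=792/73; d'=(2−3·538/219)/(792/73)=-49/99
back: M4=-49/99
back: M3=538/219−28/73·-49/99=262/99
back: M2=-73/14−5/28·262/99=-563/99
back: M1=13/5−1/5·-563/99=370/99
M: M0=0, M1=370/99, M2=-563/99, M3=262/99, M4=-49/99, M5=0
seg 0: a=2, c=M0/2=0, d=(M1−M0)/(6·3)=185/891, b=Δ0−h0·(2M0+M1)/6=-416/99
seg 1: a=-5, c=M1/2=185/99, d=(M2−M1)/(6·2)=-311/396, b=Δ1−h1·(2M1+M2)/6=139/99
seg 2: a=-1, c=M2/2=-563/198, d=(M3−M2)/(6·1)=25/18, b=Δ2−h2·(2M2+M3)/6=-6/11
seg 3: a=-3, c=M3/2=131/99, d=(M4−M3)/(6·3)=-311/1782, b=Δ3−h3·(2M3+M4)/6=-409/198
seg 4: a=-2, c=M4/2=-49/198, d=(M5−M4)/(6·3)=49/1782, b=Δ4−h4·(2M4+M5)/6=115/99
t_q=33/4 → seg 3, τ=9/4; S=-3+-409/198·τ+131/99·τ²+-311/1782·τ³=-4135/1408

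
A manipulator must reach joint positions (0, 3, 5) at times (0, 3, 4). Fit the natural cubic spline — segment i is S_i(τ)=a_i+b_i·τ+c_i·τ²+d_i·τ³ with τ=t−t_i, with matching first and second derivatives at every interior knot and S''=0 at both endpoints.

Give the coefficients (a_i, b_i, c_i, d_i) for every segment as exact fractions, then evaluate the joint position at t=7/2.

  seg 0: a=0 b=5/8 c=0 d=1/24
  seg 1: a=3 b=7/4 c=3/8 d=-1/8
S(7/2) = 253/64

Δ: Δ0=1, Δ1=2
row 1: diag=8, rhs=6; c'=1/8, d'=3/4
back: M1=3/4
M: M0=0, M1=3/4, M2=0
seg 0: a=0, c=M0/2=0, d=(M1−M0)/(6·3)=1/24, b=Δ0−h0·(2M0+M1)/6=5/8
seg 1: a=3, c=M1/2=3/8, d=(M2−M1)/(6·1)=-1/8, b=Δ1−h1·(2M1+M2)/6=7/4
t_q=7/2 → seg 1, τ=1/2; S=3+7/4·τ+3/8·τ²+-1/8·τ³=253/64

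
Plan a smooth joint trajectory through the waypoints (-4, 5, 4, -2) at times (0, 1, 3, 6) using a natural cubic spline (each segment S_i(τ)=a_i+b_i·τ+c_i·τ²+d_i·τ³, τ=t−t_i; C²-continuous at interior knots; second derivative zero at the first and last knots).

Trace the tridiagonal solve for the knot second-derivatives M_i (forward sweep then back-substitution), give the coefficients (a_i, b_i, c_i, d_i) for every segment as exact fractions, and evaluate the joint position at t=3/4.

  seg 0: a=-4 b=149/14 c=0 d=-23/14
  seg 1: a=5 b=40/7 c=-69/14 d=51/56
  seg 2: a=4 b=-43/14 c=15/28 d=-5/84
S(3/4) = 421/128

Δ: Δ0=9, Δ1=-1/2, Δ2=-2
row 1: diag=6, rhs=-57; c'=1/3, d'=-19/2
row 2: denom=10−2·1/3=28/3; d'=(-9−2·-19/2)/(28/3)=15/14
back: M2=15/14
back: M1=-19/2−1/3·15/14=-69/7
M: M0=0, M1=-69/7, M2=15/14, M3=0
seg 0: a=-4, c=M0/2=0, d=(M1−M0)/(6·1)=-23/14, b=Δ0−h0·(2M0+M1)/6=149/14
seg 1: a=5, c=M1/2=-69/14, d=(M2−M1)/(6·2)=51/56, b=Δ1−h1·(2M1+M2)/6=40/7
seg 2: a=4, c=M2/2=15/28, d=(M3−M2)/(6·3)=-5/84, b=Δ2−h2·(2M2+M3)/6=-43/14
t_q=3/4 → seg 0, τ=3/4; S=-4+149/14·τ+0·τ²+-23/14·τ³=421/128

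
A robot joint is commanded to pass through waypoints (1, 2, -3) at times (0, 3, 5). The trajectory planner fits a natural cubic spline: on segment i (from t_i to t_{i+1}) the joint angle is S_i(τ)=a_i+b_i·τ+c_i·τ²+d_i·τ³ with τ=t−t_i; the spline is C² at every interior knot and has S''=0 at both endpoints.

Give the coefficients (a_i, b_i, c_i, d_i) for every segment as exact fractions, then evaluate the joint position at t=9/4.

  seg 0: a=1 b=71/60 c=0 d=-17/180
  seg 1: a=2 b=-41/30 c=-17/20 d=17/120
S(9/4) = 3311/1280

Δ: Δ0=1/3, Δ1=-5/2
row 1: diag=10, rhs=-17; c'=1/5, d'=-17/10
back: M1=-17/10
M: M0=0, M1=-17/10, M2=0
seg 0: a=1, c=M0/2=0, d=(M1−M0)/(6·3)=-17/180, b=Δ0−h0·(2M0+M1)/6=71/60
seg 1: a=2, c=M1/2=-17/20, d=(M2−M1)/(6·2)=17/120, b=Δ1−h1·(2M1+M2)/6=-41/30
t_q=9/4 → seg 0, τ=9/4; S=1+71/60·τ+0·τ²+-17/180·τ³=3311/1280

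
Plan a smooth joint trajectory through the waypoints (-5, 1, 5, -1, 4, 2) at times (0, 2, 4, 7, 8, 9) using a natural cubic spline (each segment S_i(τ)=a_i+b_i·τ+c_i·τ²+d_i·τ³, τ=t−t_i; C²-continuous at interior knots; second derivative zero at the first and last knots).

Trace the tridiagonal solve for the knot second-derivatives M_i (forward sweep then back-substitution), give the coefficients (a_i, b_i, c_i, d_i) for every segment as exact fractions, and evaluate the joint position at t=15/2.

Δ: Δ0=3, Δ1=2, Δ2=-2, Δ3=5, Δ4=-2
row 1: diag=8, rhs=-6; c'=1/4, d'=-3/4
row 2: denom=10−2·1/4=19/2; d'=(-24−2·-3/4)/(19/2)=-45/19
row 3: denom=8−3·6/19=134/19; d'=(42−3·-45/19)/(134/19)=933/134
row 4: denom=4−1·19/134=517/134; d'=(-42−1·933/134)/(517/134)=-6561/517
back: M4=-6561/517
back: M3=933/134−19/134·-6561/517=4530/517
back: M2=-45/19−6/19·4530/517=-2655/517
back: M1=-3/4−1/4·-2655/517=276/517
M: M0=0, M1=276/517, M2=-2655/517, M3=4530/517, M4=-6561/517, M5=0
seg 0: a=-5, c=M0/2=0, d=(M1−M0)/(6·2)=23/517, b=Δ0−h0·(2M0+M1)/6=1459/517
seg 1: a=1, c=M1/2=138/517, d=(M2−M1)/(6·2)=-977/2068, b=Δ1−h1·(2M1+M2)/6=1735/517
seg 2: a=5, c=M2/2=-2655/1034, d=(M3−M2)/(6·3)=2395/3102, b=Δ2−h2·(2M2+M3)/6=-644/517
seg 3: a=-1, c=M3/2=2265/517, d=(M4−M3)/(6·1)=-3697/1034, b=Δ3−h3·(2M3+M4)/6=4337/1034
seg 4: a=4, c=M4/2=-6561/1034, d=(M5−M4)/(6·1)=2187/1034, b=Δ4−h4·(2M4+M5)/6=1153/517
t_q=15/2 → seg 3, τ=1/2; S=-1+4337/1034·τ+2265/517·τ²+-3697/1034·τ³=14439/8272

  seg 0: a=-5 b=1459/517 c=0 d=23/517
  seg 1: a=1 b=1735/517 c=138/517 d=-977/2068
  seg 2: a=5 b=-644/517 c=-2655/1034 d=2395/3102
  seg 3: a=-1 b=4337/1034 c=2265/517 d=-3697/1034
  seg 4: a=4 b=1153/517 c=-6561/1034 d=2187/1034
S(15/2) = 14439/8272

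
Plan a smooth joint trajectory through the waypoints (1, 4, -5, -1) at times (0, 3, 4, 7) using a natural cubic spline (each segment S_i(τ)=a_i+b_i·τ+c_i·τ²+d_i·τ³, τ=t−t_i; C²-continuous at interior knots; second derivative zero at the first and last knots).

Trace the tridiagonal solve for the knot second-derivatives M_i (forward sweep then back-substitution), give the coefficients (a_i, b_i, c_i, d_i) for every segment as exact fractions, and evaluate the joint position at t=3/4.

  seg 0: a=1 b=334/63 c=0 d=-271/567
  seg 1: a=4 b=-479/63 c=-271/63 d=61/21
  seg 2: a=-5 b=-472/63 c=278/63 d=-278/567
S(3/4) = 2139/448

Δ: Δ0=1, Δ1=-9, Δ2=4/3
row 1: diag=8, rhs=-60; c'=1/8, d'=-15/2
row 2: denom=8−1·1/8=63/8; d'=(62−1·-15/2)/(63/8)=556/63
back: M2=556/63
back: M1=-15/2−1/8·556/63=-542/63
M: M0=0, M1=-542/63, M2=556/63, M3=0
seg 0: a=1, c=M0/2=0, d=(M1−M0)/(6·3)=-271/567, b=Δ0−h0·(2M0+M1)/6=334/63
seg 1: a=4, c=M1/2=-271/63, d=(M2−M1)/(6·1)=61/21, b=Δ1−h1·(2M1+M2)/6=-479/63
seg 2: a=-5, c=M2/2=278/63, d=(M3−M2)/(6·3)=-278/567, b=Δ2−h2·(2M2+M3)/6=-472/63
t_q=3/4 → seg 0, τ=3/4; S=1+334/63·τ+0·τ²+-271/567·τ³=2139/448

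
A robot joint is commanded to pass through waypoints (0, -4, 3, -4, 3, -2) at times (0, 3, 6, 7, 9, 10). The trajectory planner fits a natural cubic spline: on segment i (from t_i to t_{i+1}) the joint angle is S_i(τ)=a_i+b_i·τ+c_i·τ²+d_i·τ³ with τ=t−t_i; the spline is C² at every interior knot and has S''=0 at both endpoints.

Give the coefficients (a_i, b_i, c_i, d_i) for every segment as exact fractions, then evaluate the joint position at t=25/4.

  seg 0: a=0 b=-1629/452 c=0 d=3079/12204
  seg 1: a=-4 b=725/226 c=3079/1356 d=-10423/12204
  seg 2: a=3 b=-2815/452 c=-612/113 d=2099/452
  seg 3: a=-4 b=-707/226 c=3849/452 d=-2351/904
  seg 4: a=3 b=-31/113 c=-801/113 d=267/113
S(25/4) = 34051/28928

Δ: Δ0=-4/3, Δ1=7/3, Δ2=-7, Δ3=7/2, Δ4=-5
row 1: diag=12, rhs=22; c'=1/4, d'=11/6
row 2: denom=8−3·1/4=29/4; d'=(-56−3·11/6)/(29/4)=-246/29
row 3: denom=6−1·4/29=170/29; d'=(63−1·-246/29)/(170/29)=2073/170
row 4: denom=6−2·29/85=452/85; d'=(-51−2·2073/170)/(452/85)=-1602/113
back: M4=-1602/113
back: M3=2073/170−29/85·-1602/113=3849/226
back: M2=-246/29−4/29·3849/226=-1224/113
back: M1=11/6−1/4·-1224/113=3079/678
M: M0=0, M1=3079/678, M2=-1224/113, M3=3849/226, M4=-1602/113, M5=0
seg 0: a=0, c=M0/2=0, d=(M1−M0)/(6·3)=3079/12204, b=Δ0−h0·(2M0+M1)/6=-1629/452
seg 1: a=-4, c=M1/2=3079/1356, d=(M2−M1)/(6·3)=-10423/12204, b=Δ1−h1·(2M1+M2)/6=725/226
seg 2: a=3, c=M2/2=-612/113, d=(M3−M2)/(6·1)=2099/452, b=Δ2−h2·(2M2+M3)/6=-2815/452
seg 3: a=-4, c=M3/2=3849/452, d=(M4−M3)/(6·2)=-2351/904, b=Δ3−h3·(2M3+M4)/6=-707/226
seg 4: a=3, c=M4/2=-801/113, d=(M5−M4)/(6·1)=267/113, b=Δ4−h4·(2M4+M5)/6=-31/113
t_q=25/4 → seg 2, τ=1/4; S=3+-2815/452·τ+-612/113·τ²+2099/452·τ³=34051/28928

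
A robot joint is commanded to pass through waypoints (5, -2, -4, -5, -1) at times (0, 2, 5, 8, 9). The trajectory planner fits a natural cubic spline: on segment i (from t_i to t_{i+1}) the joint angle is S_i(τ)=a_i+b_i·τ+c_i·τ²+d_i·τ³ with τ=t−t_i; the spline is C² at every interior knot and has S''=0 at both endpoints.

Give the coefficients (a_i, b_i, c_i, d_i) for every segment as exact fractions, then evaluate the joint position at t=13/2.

  seg 0: a=5 b=-558/133 c=0 d=185/1064
  seg 1: a=-2 b=-561/266 c=555/532 d=-2693/14364
  seg 2: a=-4 b=-485/532 c=-257/399 d=4007/14364
  seg 3: a=-5 b=733/266 c=993/532 d=-331/532
S(13/2) = -25005/4256

Δ: Δ0=-7/2, Δ1=-2/3, Δ2=-1/3, Δ3=4
row 1: diag=10, rhs=17; c'=3/10, d'=17/10
row 2: denom=12−3·3/10=111/10; d'=(2−3·17/10)/(111/10)=-31/111
row 3: denom=8−3·10/37=266/37; d'=(26−3·-31/111)/(266/37)=993/266
back: M3=993/266
back: M2=-31/111−10/37·993/266=-514/399
back: M1=17/10−3/10·-514/399=555/266
M: M0=0, M1=555/266, M2=-514/399, M3=993/266, M4=0
seg 0: a=5, c=M0/2=0, d=(M1−M0)/(6·2)=185/1064, b=Δ0−h0·(2M0+M1)/6=-558/133
seg 1: a=-2, c=M1/2=555/532, d=(M2−M1)/(6·3)=-2693/14364, b=Δ1−h1·(2M1+M2)/6=-561/266
seg 2: a=-4, c=M2/2=-257/399, d=(M3−M2)/(6·3)=4007/14364, b=Δ2−h2·(2M2+M3)/6=-485/532
seg 3: a=-5, c=M3/2=993/532, d=(M4−M3)/(6·1)=-331/532, b=Δ3−h3·(2M3+M4)/6=733/266
t_q=13/2 → seg 2, τ=3/2; S=-4+-485/532·τ+-257/399·τ²+4007/14364·τ³=-25005/4256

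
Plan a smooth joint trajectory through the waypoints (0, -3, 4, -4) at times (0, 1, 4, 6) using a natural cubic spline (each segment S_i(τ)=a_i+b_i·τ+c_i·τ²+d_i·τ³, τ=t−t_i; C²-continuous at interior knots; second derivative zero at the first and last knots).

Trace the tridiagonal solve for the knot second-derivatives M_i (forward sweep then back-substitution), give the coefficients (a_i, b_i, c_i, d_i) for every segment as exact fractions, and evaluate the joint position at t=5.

  seg 0: a=0 b=-856/213 c=0 d=217/213
  seg 1: a=-3 b=-205/213 c=217/71 d=-139/213
  seg 2: a=4 b=-52/213 c=-200/71 d=100/213
S(5) = 100/71

Δ: Δ0=-3, Δ1=7/3, Δ2=-4
row 1: diag=8, rhs=32; c'=3/8, d'=4
row 2: denom=10−3·3/8=71/8; d'=(-38−3·4)/(71/8)=-400/71
back: M2=-400/71
back: M1=4−3/8·-400/71=434/71
M: M0=0, M1=434/71, M2=-400/71, M3=0
seg 0: a=0, c=M0/2=0, d=(M1−M0)/(6·1)=217/213, b=Δ0−h0·(2M0+M1)/6=-856/213
seg 1: a=-3, c=M1/2=217/71, d=(M2−M1)/(6·3)=-139/213, b=Δ1−h1·(2M1+M2)/6=-205/213
seg 2: a=4, c=M2/2=-200/71, d=(M3−M2)/(6·2)=100/213, b=Δ2−h2·(2M2+M3)/6=-52/213
t_q=5 → seg 2, τ=1; S=4+-52/213·τ+-200/71·τ²+100/213·τ³=100/71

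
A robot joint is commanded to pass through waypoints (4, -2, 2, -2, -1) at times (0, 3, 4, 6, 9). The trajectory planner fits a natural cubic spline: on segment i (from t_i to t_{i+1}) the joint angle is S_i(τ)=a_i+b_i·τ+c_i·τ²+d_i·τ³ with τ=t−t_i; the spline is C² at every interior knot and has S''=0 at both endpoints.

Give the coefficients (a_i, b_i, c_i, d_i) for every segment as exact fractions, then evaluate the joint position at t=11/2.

  seg 0: a=4 b=-1039/219 c=0 d=601/1971
  seg 1: a=-2 b=764/219 c=601/219 d=-163/73
  seg 2: a=2 b=499/219 c=-866/219 d=265/292
  seg 3: a=-2 b=-580/219 c=653/438 d=-653/3942
S(11/2) = -973/2336

Δ: Δ0=-2, Δ1=4, Δ2=-2, Δ3=1/3
row 1: diag=8, rhs=36; c'=1/8, d'=9/2
row 2: denom=6−1·1/8=47/8; d'=(-36−1·9/2)/(47/8)=-324/47
row 3: denom=10−2·16/47=438/47; d'=(14−2·-324/47)/(438/47)=653/219
back: M3=653/219
back: M2=-324/47−16/47·653/219=-1732/219
back: M1=9/2−1/8·-1732/219=1202/219
M: M0=0, M1=1202/219, M2=-1732/219, M3=653/219, M4=0
seg 0: a=4, c=M0/2=0, d=(M1−M0)/(6·3)=601/1971, b=Δ0−h0·(2M0+M1)/6=-1039/219
seg 1: a=-2, c=M1/2=601/219, d=(M2−M1)/(6·1)=-163/73, b=Δ1−h1·(2M1+M2)/6=764/219
seg 2: a=2, c=M2/2=-866/219, d=(M3−M2)/(6·2)=265/292, b=Δ2−h2·(2M2+M3)/6=499/219
seg 3: a=-2, c=M3/2=653/438, d=(M4−M3)/(6·3)=-653/3942, b=Δ3−h3·(2M3+M4)/6=-580/219
t_q=11/2 → seg 2, τ=3/2; S=2+499/219·τ+-866/219·τ²+265/292·τ³=-973/2336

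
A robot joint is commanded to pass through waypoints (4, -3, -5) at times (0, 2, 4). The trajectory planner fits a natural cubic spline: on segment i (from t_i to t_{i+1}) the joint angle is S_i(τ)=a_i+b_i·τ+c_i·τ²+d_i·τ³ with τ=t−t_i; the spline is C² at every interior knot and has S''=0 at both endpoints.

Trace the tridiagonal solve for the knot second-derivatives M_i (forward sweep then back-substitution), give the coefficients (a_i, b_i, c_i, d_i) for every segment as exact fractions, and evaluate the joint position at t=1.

  seg 0: a=4 b=-33/8 c=0 d=5/32
  seg 1: a=-3 b=-9/4 c=15/16 d=-5/32
S(1) = 1/32

Δ: Δ0=-7/2, Δ1=-1
row 1: diag=8, rhs=15; c'=1/4, d'=15/8
back: M1=15/8
M: M0=0, M1=15/8, M2=0
seg 0: a=4, c=M0/2=0, d=(M1−M0)/(6·2)=5/32, b=Δ0−h0·(2M0+M1)/6=-33/8
seg 1: a=-3, c=M1/2=15/16, d=(M2−M1)/(6·2)=-5/32, b=Δ1−h1·(2M1+M2)/6=-9/4
t_q=1 → seg 0, τ=1; S=4+-33/8·τ+0·τ²+5/32·τ³=1/32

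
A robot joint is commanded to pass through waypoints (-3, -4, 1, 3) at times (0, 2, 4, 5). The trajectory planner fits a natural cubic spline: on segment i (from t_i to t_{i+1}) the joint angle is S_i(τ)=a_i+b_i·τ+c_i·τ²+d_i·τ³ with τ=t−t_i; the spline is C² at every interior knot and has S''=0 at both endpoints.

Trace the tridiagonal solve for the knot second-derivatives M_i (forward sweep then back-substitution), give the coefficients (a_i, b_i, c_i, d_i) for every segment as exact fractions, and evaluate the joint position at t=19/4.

  seg 0: a=-3 b=-15/11 c=0 d=19/88
  seg 1: a=-4 b=27/22 c=57/44 d=-29/88
  seg 2: a=1 b=27/11 c=-15/22 d=5/22
S(19/4) = 3595/1408

Δ: Δ0=-1/2, Δ1=5/2, Δ2=2
row 1: diag=8, rhs=18; c'=1/4, d'=9/4
row 2: denom=6−2·1/4=11/2; d'=(-3−2·9/4)/(11/2)=-15/11
back: M2=-15/11
back: M1=9/4−1/4·-15/11=57/22
M: M0=0, M1=57/22, M2=-15/11, M3=0
seg 0: a=-3, c=M0/2=0, d=(M1−M0)/(6·2)=19/88, b=Δ0−h0·(2M0+M1)/6=-15/11
seg 1: a=-4, c=M1/2=57/44, d=(M2−M1)/(6·2)=-29/88, b=Δ1−h1·(2M1+M2)/6=27/22
seg 2: a=1, c=M2/2=-15/22, d=(M3−M2)/(6·1)=5/22, b=Δ2−h2·(2M2+M3)/6=27/11
t_q=19/4 → seg 2, τ=3/4; S=1+27/11·τ+-15/22·τ²+5/22·τ³=3595/1408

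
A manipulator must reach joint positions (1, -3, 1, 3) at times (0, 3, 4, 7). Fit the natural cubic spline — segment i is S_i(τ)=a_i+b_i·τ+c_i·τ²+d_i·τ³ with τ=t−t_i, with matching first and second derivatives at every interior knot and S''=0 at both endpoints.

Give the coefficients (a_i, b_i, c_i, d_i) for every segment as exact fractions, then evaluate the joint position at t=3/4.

  seg 0: a=1 b=-74/21 c=0 d=46/189
  seg 1: a=-3 b=64/21 c=46/21 d=-26/21
  seg 2: a=1 b=26/7 c=-32/21 d=32/189
S(3/4) = -345/224

Δ: Δ0=-4/3, Δ1=4, Δ2=2/3
row 1: diag=8, rhs=32; c'=1/8, d'=4
row 2: denom=8−1·1/8=63/8; d'=(-20−1·4)/(63/8)=-64/21
back: M2=-64/21
back: M1=4−1/8·-64/21=92/21
M: M0=0, M1=92/21, M2=-64/21, M3=0
seg 0: a=1, c=M0/2=0, d=(M1−M0)/(6·3)=46/189, b=Δ0−h0·(2M0+M1)/6=-74/21
seg 1: a=-3, c=M1/2=46/21, d=(M2−M1)/(6·1)=-26/21, b=Δ1−h1·(2M1+M2)/6=64/21
seg 2: a=1, c=M2/2=-32/21, d=(M3−M2)/(6·3)=32/189, b=Δ2−h2·(2M2+M3)/6=26/7
t_q=3/4 → seg 0, τ=3/4; S=1+-74/21·τ+0·τ²+46/189·τ³=-345/224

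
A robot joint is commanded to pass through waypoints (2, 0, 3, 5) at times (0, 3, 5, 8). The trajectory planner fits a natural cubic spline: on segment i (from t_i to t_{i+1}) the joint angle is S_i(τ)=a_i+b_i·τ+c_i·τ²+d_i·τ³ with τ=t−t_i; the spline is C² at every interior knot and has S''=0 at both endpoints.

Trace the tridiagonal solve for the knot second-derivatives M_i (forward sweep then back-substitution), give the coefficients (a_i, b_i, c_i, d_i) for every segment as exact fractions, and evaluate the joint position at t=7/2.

  seg 0: a=2 b=-67/48 c=0 d=35/432
  seg 1: a=0 b=19/24 c=35/48 d=-3/16
  seg 2: a=3 b=35/24 c=-19/48 d=19/432
S(7/2) = 71/128

Δ: Δ0=-2/3, Δ1=3/2, Δ2=2/3
row 1: diag=10, rhs=13; c'=1/5, d'=13/10
row 2: denom=10−2·1/5=48/5; d'=(-5−2·13/10)/(48/5)=-19/24
back: M2=-19/24
back: M1=13/10−1/5·-19/24=35/24
M: M0=0, M1=35/24, M2=-19/24, M3=0
seg 0: a=2, c=M0/2=0, d=(M1−M0)/(6·3)=35/432, b=Δ0−h0·(2M0+M1)/6=-67/48
seg 1: a=0, c=M1/2=35/48, d=(M2−M1)/(6·2)=-3/16, b=Δ1−h1·(2M1+M2)/6=19/24
seg 2: a=3, c=M2/2=-19/48, d=(M3−M2)/(6·3)=19/432, b=Δ2−h2·(2M2+M3)/6=35/24
t_q=7/2 → seg 1, τ=1/2; S=0+19/24·τ+35/48·τ²+-3/16·τ³=71/128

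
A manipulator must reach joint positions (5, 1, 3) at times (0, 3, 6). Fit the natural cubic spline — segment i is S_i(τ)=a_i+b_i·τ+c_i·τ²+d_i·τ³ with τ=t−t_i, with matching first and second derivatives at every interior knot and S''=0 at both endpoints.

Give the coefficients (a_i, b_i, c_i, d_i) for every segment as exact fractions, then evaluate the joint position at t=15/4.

Δ: Δ0=-4/3, Δ1=2/3
row 1: diag=12, rhs=12; c'=1/4, d'=1
back: M1=1
M: M0=0, M1=1, M2=0
seg 0: a=5, c=M0/2=0, d=(M1−M0)/(6·3)=1/18, b=Δ0−h0·(2M0+M1)/6=-11/6
seg 1: a=1, c=M1/2=1/2, d=(M2−M1)/(6·3)=-1/18, b=Δ1−h1·(2M1+M2)/6=-1/3
t_q=15/4 → seg 1, τ=3/4; S=1+-1/3·τ+1/2·τ²+-1/18·τ³=129/128

  seg 0: a=5 b=-11/6 c=0 d=1/18
  seg 1: a=1 b=-1/3 c=1/2 d=-1/18
S(15/4) = 129/128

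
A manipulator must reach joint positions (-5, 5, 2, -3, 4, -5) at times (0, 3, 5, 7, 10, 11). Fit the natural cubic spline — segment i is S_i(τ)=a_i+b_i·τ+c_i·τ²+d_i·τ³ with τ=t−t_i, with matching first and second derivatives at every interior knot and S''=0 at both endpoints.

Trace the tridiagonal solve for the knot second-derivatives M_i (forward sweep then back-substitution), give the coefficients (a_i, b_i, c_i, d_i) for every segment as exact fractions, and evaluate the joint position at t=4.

  seg 0: a=-5 b=3899/846 c=0 d=-1079/7614
  seg 1: a=5 b=331/423 c=-1079/846 d=227/3384
  seg 2: a=2 b=-991/282 c=-1477/1692 d=2335/3384
  seg 3: a=-3 b=539/423 c=1382/423 d=-3698/3807
  seg 4: a=4 b=-2263/423 c=-772/141 d=772/423
S(4) = 15479/3384

Δ: Δ0=10/3, Δ1=-3/2, Δ2=-5/2, Δ3=7/3, Δ4=-9
row 1: diag=10, rhs=-29; c'=1/5, d'=-29/10
row 2: denom=8−2·1/5=38/5; d'=(-6−2·-29/10)/(38/5)=-1/38
row 3: denom=10−2·5/19=180/19; d'=(29−2·-1/38)/(180/19)=46/15
row 4: denom=8−3·19/60=141/20; d'=(-68−3·46/15)/(141/20)=-1544/141
back: M4=-1544/141
back: M3=46/15−19/60·-1544/141=2764/423
back: M2=-1/38−5/19·2764/423=-1477/846
back: M1=-29/10−1/5·-1477/846=-1079/423
M: M0=0, M1=-1079/423, M2=-1477/846, M3=2764/423, M4=-1544/141, M5=0
seg 0: a=-5, c=M0/2=0, d=(M1−M0)/(6·3)=-1079/7614, b=Δ0−h0·(2M0+M1)/6=3899/846
seg 1: a=5, c=M1/2=-1079/846, d=(M2−M1)/(6·2)=227/3384, b=Δ1−h1·(2M1+M2)/6=331/423
seg 2: a=2, c=M2/2=-1477/1692, d=(M3−M2)/(6·2)=2335/3384, b=Δ2−h2·(2M2+M3)/6=-991/282
seg 3: a=-3, c=M3/2=1382/423, d=(M4−M3)/(6·3)=-3698/3807, b=Δ3−h3·(2M3+M4)/6=539/423
seg 4: a=4, c=M4/2=-772/141, d=(M5−M4)/(6·1)=772/423, b=Δ4−h4·(2M4+M5)/6=-2263/423
t_q=4 → seg 1, τ=1; S=5+331/423·τ+-1079/846·τ²+227/3384·τ³=15479/3384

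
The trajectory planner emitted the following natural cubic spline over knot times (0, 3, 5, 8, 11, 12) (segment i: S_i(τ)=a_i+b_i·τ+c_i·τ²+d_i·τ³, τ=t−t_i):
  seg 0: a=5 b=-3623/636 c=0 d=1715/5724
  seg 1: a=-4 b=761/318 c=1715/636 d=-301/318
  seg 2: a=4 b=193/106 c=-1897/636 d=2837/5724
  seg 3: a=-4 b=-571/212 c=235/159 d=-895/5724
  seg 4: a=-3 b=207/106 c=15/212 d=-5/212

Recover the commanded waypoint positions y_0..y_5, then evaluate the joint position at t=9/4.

y_0=5 y_1=-4 y_2=4 y_3=-4 y_4=-3 y_5=-1
S(9/4) = -59759/13568

y_0 = S_0(0) = a_0 = 5
y_1 = S_1(0) = a_1 = -4
y_2 = S_2(0) = a_2 = 4
y_3 = S_3(0) = a_3 = -4
y_4 = S_4(0) = a_4 = -3
y_5 = S_4(1) = -1
t_q=9/4 is in segment 0 (τ=9/4); S_0(τ)=-59759/13568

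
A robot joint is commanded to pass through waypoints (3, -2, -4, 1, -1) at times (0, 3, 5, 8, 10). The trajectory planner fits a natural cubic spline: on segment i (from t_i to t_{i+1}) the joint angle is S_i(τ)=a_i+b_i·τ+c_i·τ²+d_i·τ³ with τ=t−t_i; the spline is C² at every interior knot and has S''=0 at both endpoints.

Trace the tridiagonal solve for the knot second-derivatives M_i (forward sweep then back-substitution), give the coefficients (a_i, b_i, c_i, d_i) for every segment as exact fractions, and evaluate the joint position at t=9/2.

Δ: Δ0=-5/3, Δ1=-1, Δ2=5/3, Δ3=-1
row 1: diag=10, rhs=4; c'=1/5, d'=2/5
row 2: denom=10−2·1/5=48/5; d'=(16−2·2/5)/(48/5)=19/12
row 3: denom=10−3·5/16=145/16; d'=(-16−3·19/12)/(145/16)=-332/145
back: M3=-332/145
back: M2=19/12−5/16·-332/145=200/87
back: M1=2/5−1/5·200/87=-26/435
M: M0=0, M1=-26/435, M2=200/87, M3=-332/145, M4=0
seg 0: a=3, c=M0/2=0, d=(M1−M0)/(6·3)=-13/3915, b=Δ0−h0·(2M0+M1)/6=-712/435
seg 1: a=-2, c=M1/2=-13/435, d=(M2−M1)/(6·2)=57/290, b=Δ1−h1·(2M1+M2)/6=-751/435
seg 2: a=-4, c=M2/2=100/87, d=(M3−M2)/(6·3)=-998/3915, b=Δ2−h2·(2M2+M3)/6=223/435
seg 3: a=1, c=M3/2=-166/145, d=(M4−M3)/(6·2)=83/435, b=Δ3−h3·(2M3+M4)/6=229/435
t_q=9/2 → seg 1, τ=3/2; S=-2+-751/435·τ+-13/435·τ²+57/290·τ³=-1853/464

  seg 0: a=3 b=-712/435 c=0 d=-13/3915
  seg 1: a=-2 b=-751/435 c=-13/435 d=57/290
  seg 2: a=-4 b=223/435 c=100/87 d=-998/3915
  seg 3: a=1 b=229/435 c=-166/145 d=83/435
S(9/2) = -1853/464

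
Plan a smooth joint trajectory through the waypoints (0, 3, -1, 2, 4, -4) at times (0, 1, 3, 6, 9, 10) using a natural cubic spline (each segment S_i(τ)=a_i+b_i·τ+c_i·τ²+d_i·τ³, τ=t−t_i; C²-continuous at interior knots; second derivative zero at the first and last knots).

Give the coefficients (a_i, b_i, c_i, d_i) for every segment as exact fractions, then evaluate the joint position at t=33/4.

Δ: Δ0=3, Δ1=-2, Δ2=1, Δ3=2/3, Δ4=-8
row 1: diag=6, rhs=-30; c'=1/3, d'=-5
row 2: denom=10−2·1/3=28/3; d'=(18−2·-5)/(28/3)=3
row 3: denom=12−3·9/28=309/28; d'=(-2−3·3)/(309/28)=-308/309
row 4: denom=8−3·28/103=740/103; d'=(-52−3·-308/309)/(740/103)=-1262/185
back: M4=-1262/185
back: M3=-308/309−28/103·-1262/185=476/555
back: M2=3−9/28·476/555=504/185
back: M1=-5−1/3·504/185=-1093/185
M: M0=0, M1=-1093/185, M2=504/185, M3=476/555, M4=-1262/185, M5=0
seg 0: a=0, c=M0/2=0, d=(M1−M0)/(6·1)=-1093/1110, b=Δ0−h0·(2M0+M1)/6=4423/1110
seg 1: a=3, c=M1/2=-1093/370, d=(M2−M1)/(6·2)=1597/2220, b=Δ1−h1·(2M1+M2)/6=572/555
seg 2: a=-1, c=M2/2=252/185, d=(M3−M2)/(6·3)=-14/135, b=Δ2−h2·(2M2+M3)/6=-239/111
seg 3: a=2, c=M3/2=238/555, d=(M4−M3)/(6·3)=-2131/4995, b=Δ3−h3·(2M3+M4)/6=1787/555
seg 4: a=4, c=M4/2=-631/185, d=(M5−M4)/(6·1)=631/555, b=Δ4−h4·(2M4+M5)/6=-3178/555
t_q=33/4 → seg 3, τ=9/4; S=2+1787/555·τ+238/555·τ²+-2131/4995·τ³=77623/11840

  seg 0: a=0 b=4423/1110 c=0 d=-1093/1110
  seg 1: a=3 b=572/555 c=-1093/370 d=1597/2220
  seg 2: a=-1 b=-239/111 c=252/185 d=-14/135
  seg 3: a=2 b=1787/555 c=238/555 d=-2131/4995
  seg 4: a=4 b=-3178/555 c=-631/185 d=631/555
S(33/4) = 77623/11840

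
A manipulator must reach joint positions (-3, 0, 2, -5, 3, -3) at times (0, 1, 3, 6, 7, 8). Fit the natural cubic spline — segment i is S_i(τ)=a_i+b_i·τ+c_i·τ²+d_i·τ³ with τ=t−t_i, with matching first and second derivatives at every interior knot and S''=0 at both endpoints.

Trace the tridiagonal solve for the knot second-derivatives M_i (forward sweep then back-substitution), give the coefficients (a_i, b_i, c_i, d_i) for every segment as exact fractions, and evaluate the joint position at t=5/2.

  seg 0: a=-3 b=3427/1140 c=0 d=-7/1140
  seg 1: a=0 b=1703/570 c=-7/380 d=-139/285
  seg 2: a=2 b=-335/114 c=-1119/380 d=3587/3420
  seg 3: a=-5 b=8791/1140 c=617/95 d=-1415/228
  seg 4: a=3 b=1187/570 c=-4607/380 d=4607/1140
S(5/2) = 4247/1520

Δ: Δ0=3, Δ1=1, Δ2=-7/3, Δ3=8, Δ4=-6
row 1: diag=6, rhs=-12; c'=1/3, d'=-2
row 2: denom=10−2·1/3=28/3; d'=(-20−2·-2)/(28/3)=-12/7
row 3: denom=8−3·9/28=197/28; d'=(62−3·-12/7)/(197/28)=1880/197
row 4: denom=4−1·28/197=760/197; d'=(-84−1·1880/197)/(760/197)=-4607/190
back: M4=-4607/190
back: M3=1880/197−28/197·-4607/190=1234/95
back: M2=-12/7−9/28·1234/95=-1119/190
back: M1=-2−1/3·-1119/190=-7/190
M: M0=0, M1=-7/190, M2=-1119/190, M3=1234/95, M4=-4607/190, M5=0
seg 0: a=-3, c=M0/2=0, d=(M1−M0)/(6·1)=-7/1140, b=Δ0−h0·(2M0+M1)/6=3427/1140
seg 1: a=0, c=M1/2=-7/380, d=(M2−M1)/(6·2)=-139/285, b=Δ1−h1·(2M1+M2)/6=1703/570
seg 2: a=2, c=M2/2=-1119/380, d=(M3−M2)/(6·3)=3587/3420, b=Δ2−h2·(2M2+M3)/6=-335/114
seg 3: a=-5, c=M3/2=617/95, d=(M4−M3)/(6·1)=-1415/228, b=Δ3−h3·(2M3+M4)/6=8791/1140
seg 4: a=3, c=M4/2=-4607/380, d=(M5−M4)/(6·1)=4607/1140, b=Δ4−h4·(2M4+M5)/6=1187/570
t_q=5/2 → seg 1, τ=3/2; S=0+1703/570·τ+-7/380·τ²+-139/285·τ³=4247/1520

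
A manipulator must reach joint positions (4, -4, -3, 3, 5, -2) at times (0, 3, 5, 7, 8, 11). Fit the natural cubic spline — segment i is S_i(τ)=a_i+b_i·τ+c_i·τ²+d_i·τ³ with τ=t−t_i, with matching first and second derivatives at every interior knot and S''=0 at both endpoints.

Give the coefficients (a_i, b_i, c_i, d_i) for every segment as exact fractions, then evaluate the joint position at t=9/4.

  seg 0: a=4 b=-11191/3252 c=0 d=2519/29268
  seg 1: a=-4 b=-1817/1626 c=2519/3252 d=37/2168
  seg 2: a=-3 b=1777/813 c=713/813 d=-191/813
  seg 3: a=3 b=779/271 c=-433/813 d=-278/813
  seg 4: a=5 b=637/813 c=-1267/813 d=1267/7317
S(9/4) = -191651/69376

Δ: Δ0=-8/3, Δ1=1/2, Δ2=3, Δ3=2, Δ4=-7/3
row 1: diag=10, rhs=19; c'=1/5, d'=19/10
row 2: denom=8−2·1/5=38/5; d'=(15−2·19/10)/(38/5)=28/19
row 3: denom=6−2·5/19=104/19; d'=(-6−2·28/19)/(104/19)=-85/52
row 4: denom=8−1·19/104=813/104; d'=(-26−1·-85/52)/(813/104)=-2534/813
back: M4=-2534/813
back: M3=-85/52−19/104·-2534/813=-866/813
back: M2=28/19−5/19·-866/813=1426/813
back: M1=19/10−1/5·1426/813=2519/1626
M: M0=0, M1=2519/1626, M2=1426/813, M3=-866/813, M4=-2534/813, M5=0
seg 0: a=4, c=M0/2=0, d=(M1−M0)/(6·3)=2519/29268, b=Δ0−h0·(2M0+M1)/6=-11191/3252
seg 1: a=-4, c=M1/2=2519/3252, d=(M2−M1)/(6·2)=37/2168, b=Δ1−h1·(2M1+M2)/6=-1817/1626
seg 2: a=-3, c=M2/2=713/813, d=(M3−M2)/(6·2)=-191/813, b=Δ2−h2·(2M2+M3)/6=1777/813
seg 3: a=3, c=M3/2=-433/813, d=(M4−M3)/(6·1)=-278/813, b=Δ3−h3·(2M3+M4)/6=779/271
seg 4: a=5, c=M4/2=-1267/813, d=(M5−M4)/(6·3)=1267/7317, b=Δ4−h4·(2M4+M5)/6=637/813
t_q=9/4 → seg 0, τ=9/4; S=4+-11191/3252·τ+0·τ²+2519/29268·τ³=-191651/69376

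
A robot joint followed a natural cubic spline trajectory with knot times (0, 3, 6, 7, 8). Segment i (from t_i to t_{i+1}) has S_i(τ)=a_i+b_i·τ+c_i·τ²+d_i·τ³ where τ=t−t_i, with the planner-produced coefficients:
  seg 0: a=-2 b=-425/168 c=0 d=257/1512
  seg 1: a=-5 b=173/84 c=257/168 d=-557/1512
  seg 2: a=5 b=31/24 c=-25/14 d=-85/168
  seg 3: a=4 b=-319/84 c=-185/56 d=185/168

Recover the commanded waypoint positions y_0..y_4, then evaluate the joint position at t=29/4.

y_0 = S_0(0) = a_0 = -2
y_1 = S_1(0) = a_1 = -5
y_2 = S_2(0) = a_2 = 5
y_3 = S_3(0) = a_3 = 4
y_4 = S_3(1) = -2
t_q=29/4 is in segment 3 (τ=1/4); S_3(τ)=1465/512

y_0=-2 y_1=-5 y_2=5 y_3=4 y_4=-2
S(29/4) = 1465/512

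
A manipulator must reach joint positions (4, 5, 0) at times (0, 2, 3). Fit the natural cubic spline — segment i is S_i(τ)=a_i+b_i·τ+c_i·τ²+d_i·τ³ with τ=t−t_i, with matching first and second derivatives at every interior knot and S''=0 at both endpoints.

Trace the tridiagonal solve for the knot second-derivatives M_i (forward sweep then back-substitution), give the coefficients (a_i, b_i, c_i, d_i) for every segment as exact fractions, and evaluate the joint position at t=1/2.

Δ: Δ0=1/2, Δ1=-5
row 1: diag=6, rhs=-33; c'=1/6, d'=-11/2
back: M1=-11/2
M: M0=0, M1=-11/2, M2=0
seg 0: a=4, c=M0/2=0, d=(M1−M0)/(6·2)=-11/24, b=Δ0−h0·(2M0+M1)/6=7/3
seg 1: a=5, c=M1/2=-11/4, d=(M2−M1)/(6·1)=11/12, b=Δ1−h1·(2M1+M2)/6=-19/6
t_q=1/2 → seg 0, τ=1/2; S=4+7/3·τ+0·τ²+-11/24·τ³=327/64

  seg 0: a=4 b=7/3 c=0 d=-11/24
  seg 1: a=5 b=-19/6 c=-11/4 d=11/12
S(1/2) = 327/64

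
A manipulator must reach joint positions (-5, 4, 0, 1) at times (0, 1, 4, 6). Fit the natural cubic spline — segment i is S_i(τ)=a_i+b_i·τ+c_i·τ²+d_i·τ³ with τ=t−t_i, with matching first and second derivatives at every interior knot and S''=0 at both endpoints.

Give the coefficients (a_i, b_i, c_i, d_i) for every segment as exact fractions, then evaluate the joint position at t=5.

Δ: Δ0=9, Δ1=-4/3, Δ2=1/2
row 1: diag=8, rhs=-62; c'=3/8, d'=-31/4
row 2: denom=10−3·3/8=71/8; d'=(11−3·-31/4)/(71/8)=274/71
back: M2=274/71
back: M1=-31/4−3/8·274/71=-653/71
M: M0=0, M1=-653/71, M2=274/71, M3=0
seg 0: a=-5, c=M0/2=0, d=(M1−M0)/(6·1)=-653/426, b=Δ0−h0·(2M0+M1)/6=4487/426
seg 1: a=4, c=M1/2=-653/142, d=(M2−M1)/(6·3)=103/142, b=Δ1−h1·(2M1+M2)/6=1264/213
seg 2: a=0, c=M2/2=137/71, d=(M3−M2)/(6·2)=-137/426, b=Δ2−h2·(2M2+M3)/6=-883/426
t_q=5 → seg 2, τ=1; S=0+-883/426·τ+137/71·τ²+-137/426·τ³=-33/71

  seg 0: a=-5 b=4487/426 c=0 d=-653/426
  seg 1: a=4 b=1264/213 c=-653/142 d=103/142
  seg 2: a=0 b=-883/426 c=137/71 d=-137/426
S(5) = -33/71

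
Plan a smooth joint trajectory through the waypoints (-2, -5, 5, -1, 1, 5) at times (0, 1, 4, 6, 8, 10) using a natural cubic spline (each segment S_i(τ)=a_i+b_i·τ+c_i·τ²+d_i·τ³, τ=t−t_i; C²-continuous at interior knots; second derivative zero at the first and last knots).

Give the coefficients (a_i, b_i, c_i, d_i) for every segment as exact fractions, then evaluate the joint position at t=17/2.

Δ: Δ0=-3, Δ1=10/3, Δ2=-3, Δ3=1, Δ4=2
row 1: diag=8, rhs=38; c'=3/8, d'=19/4
row 2: denom=10−3·3/8=71/8; d'=(-38−3·19/4)/(71/8)=-418/71
row 3: denom=8−2·16/71=536/71; d'=(24−2·-418/71)/(536/71)=635/134
row 4: denom=8−2·71/268=1001/134; d'=(6−2·635/134)/(1001/134)=-466/1001
back: M4=-466/1001
back: M3=635/134−71/268·-466/1001=4867/1001
back: M2=-418/71−16/71·4867/1001=-6990/1001
back: M1=19/4−3/8·-6990/1001=7376/1001
M: M0=0, M1=7376/1001, M2=-6990/1001, M3=4867/1001, M4=-466/1001, M5=0
seg 0: a=-2, c=M0/2=0, d=(M1−M0)/(6·1)=3688/3003, b=Δ0−h0·(2M0+M1)/6=-12697/3003
seg 1: a=-5, c=M1/2=3688/1001, d=(M2−M1)/(6·3)=-653/819, b=Δ1−h1·(2M1+M2)/6=-1633/3003
seg 2: a=5, c=M2/2=-3495/1001, d=(M3−M2)/(6·2)=11857/12012, b=Δ2−h2·(2M2+M3)/6=8/231
seg 3: a=-1, c=M3/2=4867/2002, d=(M4−M3)/(6·2)=-5333/12012, b=Δ3−h3·(2M3+M4)/6=-895/429
seg 4: a=1, c=M4/2=-233/1001, d=(M5−M4)/(6·2)=233/6006, b=Δ4−h4·(2M4+M5)/6=6938/3003
t_q=17/2 → seg 4, τ=1/2; S=1+6938/3003·τ+-233/1001·τ²+233/6006·τ³=4809/2288

  seg 0: a=-2 b=-12697/3003 c=0 d=3688/3003
  seg 1: a=-5 b=-1633/3003 c=3688/1001 d=-653/819
  seg 2: a=5 b=8/231 c=-3495/1001 d=11857/12012
  seg 3: a=-1 b=-895/429 c=4867/2002 d=-5333/12012
  seg 4: a=1 b=6938/3003 c=-233/1001 d=233/6006
S(17/2) = 4809/2288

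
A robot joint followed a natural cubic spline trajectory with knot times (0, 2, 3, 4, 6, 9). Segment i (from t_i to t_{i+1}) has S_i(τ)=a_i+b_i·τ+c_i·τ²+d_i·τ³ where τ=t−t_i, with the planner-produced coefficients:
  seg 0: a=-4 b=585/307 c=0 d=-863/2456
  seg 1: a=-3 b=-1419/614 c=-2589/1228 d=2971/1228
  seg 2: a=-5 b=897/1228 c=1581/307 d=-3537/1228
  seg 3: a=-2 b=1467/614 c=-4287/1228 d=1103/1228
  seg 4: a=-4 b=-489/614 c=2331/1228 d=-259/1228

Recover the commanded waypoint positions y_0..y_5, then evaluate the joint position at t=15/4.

y_0 = S_0(0) = a_0 = -4
y_1 = S_1(0) = a_1 = -3
y_2 = S_2(0) = a_2 = -5
y_3 = S_3(0) = a_3 = -2
y_4 = S_4(0) = a_4 = -4
y_5 = S_4(3) = 5
t_q=15/4 is in segment 2 (τ=3/4); S_2(τ)=-217739/78592

y_0=-4 y_1=-3 y_2=-5 y_3=-2 y_4=-4 y_5=5
S(15/4) = -217739/78592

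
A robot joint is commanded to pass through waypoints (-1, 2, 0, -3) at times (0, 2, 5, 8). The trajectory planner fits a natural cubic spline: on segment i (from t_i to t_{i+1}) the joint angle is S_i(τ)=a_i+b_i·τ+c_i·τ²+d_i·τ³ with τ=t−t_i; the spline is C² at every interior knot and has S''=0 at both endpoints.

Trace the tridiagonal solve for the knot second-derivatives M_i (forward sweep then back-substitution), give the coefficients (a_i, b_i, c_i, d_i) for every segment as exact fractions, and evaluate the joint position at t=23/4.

  seg 0: a=-1 b=433/222 c=0 d=-25/222
  seg 1: a=2 b=133/222 c=-25/37 d=169/1998
  seg 2: a=0 b=-130/111 c=19/222 d=-19/1998
S(23/4) = -3951/4736

Δ: Δ0=3/2, Δ1=-2/3, Δ2=-1
row 1: diag=10, rhs=-13; c'=3/10, d'=-13/10
row 2: denom=12−3·3/10=111/10; d'=(-2−3·-13/10)/(111/10)=19/111
back: M2=19/111
back: M1=-13/10−3/10·19/111=-50/37
M: M0=0, M1=-50/37, M2=19/111, M3=0
seg 0: a=-1, c=M0/2=0, d=(M1−M0)/(6·2)=-25/222, b=Δ0−h0·(2M0+M1)/6=433/222
seg 1: a=2, c=M1/2=-25/37, d=(M2−M1)/(6·3)=169/1998, b=Δ1−h1·(2M1+M2)/6=133/222
seg 2: a=0, c=M2/2=19/222, d=(M3−M2)/(6·3)=-19/1998, b=Δ2−h2·(2M2+M3)/6=-130/111
t_q=23/4 → seg 2, τ=3/4; S=0+-130/111·τ+19/222·τ²+-19/1998·τ³=-3951/4736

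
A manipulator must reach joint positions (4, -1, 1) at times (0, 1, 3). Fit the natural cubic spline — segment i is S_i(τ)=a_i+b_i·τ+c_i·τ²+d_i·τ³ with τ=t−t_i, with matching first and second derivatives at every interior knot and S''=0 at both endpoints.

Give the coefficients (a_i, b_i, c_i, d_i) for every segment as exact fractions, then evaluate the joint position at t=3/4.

Δ: Δ0=-5, Δ1=1
row 1: diag=6, rhs=36; c'=1/3, d'=6
back: M1=6
M: M0=0, M1=6, M2=0
seg 0: a=4, c=M0/2=0, d=(M1−M0)/(6·1)=1, b=Δ0−h0·(2M0+M1)/6=-6
seg 1: a=-1, c=M1/2=3, d=(M2−M1)/(6·2)=-1/2, b=Δ1−h1·(2M1+M2)/6=-3
t_q=3/4 → seg 0, τ=3/4; S=4+-6·τ+0·τ²+1·τ³=-5/64

  seg 0: a=4 b=-6 c=0 d=1
  seg 1: a=-1 b=-3 c=3 d=-1/2
S(3/4) = -5/64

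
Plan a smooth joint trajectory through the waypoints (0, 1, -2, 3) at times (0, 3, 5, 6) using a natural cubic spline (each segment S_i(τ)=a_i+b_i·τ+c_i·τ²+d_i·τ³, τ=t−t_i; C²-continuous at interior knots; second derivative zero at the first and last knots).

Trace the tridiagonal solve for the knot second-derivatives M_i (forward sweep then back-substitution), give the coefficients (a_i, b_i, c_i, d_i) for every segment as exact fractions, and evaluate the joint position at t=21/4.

  seg 0: a=0 b=34/21 c=0 d=-1/7
  seg 1: a=1 b=-47/21 c=-9/7 d=139/168
  seg 2: a=-2 b=107/42 c=103/28 d=-103/84
S(21/4) = -295/256

Δ: Δ0=1/3, Δ1=-3/2, Δ2=5
row 1: diag=10, rhs=-11; c'=1/5, d'=-11/10
row 2: denom=6−2·1/5=28/5; d'=(39−2·-11/10)/(28/5)=103/14
back: M2=103/14
back: M1=-11/10−1/5·103/14=-18/7
M: M0=0, M1=-18/7, M2=103/14, M3=0
seg 0: a=0, c=M0/2=0, d=(M1−M0)/(6·3)=-1/7, b=Δ0−h0·(2M0+M1)/6=34/21
seg 1: a=1, c=M1/2=-9/7, d=(M2−M1)/(6·2)=139/168, b=Δ1−h1·(2M1+M2)/6=-47/21
seg 2: a=-2, c=M2/2=103/28, d=(M3−M2)/(6·1)=-103/84, b=Δ2−h2·(2M2+M3)/6=107/42
t_q=21/4 → seg 2, τ=1/4; S=-2+107/42·τ+103/28·τ²+-103/84·τ³=-295/256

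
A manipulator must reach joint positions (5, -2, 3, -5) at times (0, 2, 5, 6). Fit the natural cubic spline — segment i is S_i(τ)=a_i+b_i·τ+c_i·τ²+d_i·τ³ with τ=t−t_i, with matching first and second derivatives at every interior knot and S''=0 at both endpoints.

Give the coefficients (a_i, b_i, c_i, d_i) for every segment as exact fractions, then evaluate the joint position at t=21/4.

  seg 0: a=5 b=-2335/426 c=0 d=211/426
  seg 1: a=-2 b=197/426 c=211/71 d=-365/426
  seg 2: a=3 b=-1031/213 c=-673/142 d=673/426
S(21/4) = 13799/9088

Δ: Δ0=-7/2, Δ1=5/3, Δ2=-8
row 1: diag=10, rhs=31; c'=3/10, d'=31/10
row 2: denom=8−3·3/10=71/10; d'=(-58−3·31/10)/(71/10)=-673/71
back: M2=-673/71
back: M1=31/10−3/10·-673/71=422/71
M: M0=0, M1=422/71, M2=-673/71, M3=0
seg 0: a=5, c=M0/2=0, d=(M1−M0)/(6·2)=211/426, b=Δ0−h0·(2M0+M1)/6=-2335/426
seg 1: a=-2, c=M1/2=211/71, d=(M2−M1)/(6·3)=-365/426, b=Δ1−h1·(2M1+M2)/6=197/426
seg 2: a=3, c=M2/2=-673/142, d=(M3−M2)/(6·1)=673/426, b=Δ2−h2·(2M2+M3)/6=-1031/213
t_q=21/4 → seg 2, τ=1/4; S=3+-1031/213·τ+-673/142·τ²+673/426·τ³=13799/9088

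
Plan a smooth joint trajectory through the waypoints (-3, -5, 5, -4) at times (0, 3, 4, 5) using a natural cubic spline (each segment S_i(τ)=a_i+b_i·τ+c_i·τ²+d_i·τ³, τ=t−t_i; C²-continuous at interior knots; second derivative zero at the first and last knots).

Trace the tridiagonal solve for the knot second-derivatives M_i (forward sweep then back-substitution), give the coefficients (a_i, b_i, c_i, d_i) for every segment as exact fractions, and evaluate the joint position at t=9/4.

Δ: Δ0=-2/3, Δ1=10, Δ2=-9
row 1: diag=8, rhs=64; c'=1/8, d'=8
row 2: denom=4−1·1/8=31/8; d'=(-114−1·8)/(31/8)=-976/31
back: M2=-976/31
back: M1=8−1/8·-976/31=370/31
M: M0=0, M1=370/31, M2=-976/31, M3=0
seg 0: a=-3, c=M0/2=0, d=(M1−M0)/(6·3)=185/279, b=Δ0−h0·(2M0+M1)/6=-617/93
seg 1: a=-5, c=M1/2=185/31, d=(M2−M1)/(6·1)=-673/93, b=Δ1−h1·(2M1+M2)/6=1048/93
seg 2: a=5, c=M2/2=-488/31, d=(M3−M2)/(6·1)=488/93, b=Δ2−h2·(2M2+M3)/6=139/93
t_q=9/4 → seg 0, τ=9/4; S=-3+-617/93·τ+0·τ²+185/279·τ³=-20583/1984

  seg 0: a=-3 b=-617/93 c=0 d=185/279
  seg 1: a=-5 b=1048/93 c=185/31 d=-673/93
  seg 2: a=5 b=139/93 c=-488/31 d=488/93
S(9/4) = -20583/1984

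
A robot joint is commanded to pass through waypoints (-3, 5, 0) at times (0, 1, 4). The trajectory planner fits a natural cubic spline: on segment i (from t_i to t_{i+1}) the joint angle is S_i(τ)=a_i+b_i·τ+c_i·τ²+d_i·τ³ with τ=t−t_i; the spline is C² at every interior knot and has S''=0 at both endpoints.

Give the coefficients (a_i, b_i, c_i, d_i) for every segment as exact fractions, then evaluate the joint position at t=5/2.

  seg 0: a=-3 b=221/24 c=0 d=-29/24
  seg 1: a=5 b=67/12 c=-29/8 d=29/72
S(5/2) = 421/64

Δ: Δ0=8, Δ1=-5/3
row 1: diag=8, rhs=-58; c'=3/8, d'=-29/4
back: M1=-29/4
M: M0=0, M1=-29/4, M2=0
seg 0: a=-3, c=M0/2=0, d=(M1−M0)/(6·1)=-29/24, b=Δ0−h0·(2M0+M1)/6=221/24
seg 1: a=5, c=M1/2=-29/8, d=(M2−M1)/(6·3)=29/72, b=Δ1−h1·(2M1+M2)/6=67/12
t_q=5/2 → seg 1, τ=3/2; S=5+67/12·τ+-29/8·τ²+29/72·τ³=421/64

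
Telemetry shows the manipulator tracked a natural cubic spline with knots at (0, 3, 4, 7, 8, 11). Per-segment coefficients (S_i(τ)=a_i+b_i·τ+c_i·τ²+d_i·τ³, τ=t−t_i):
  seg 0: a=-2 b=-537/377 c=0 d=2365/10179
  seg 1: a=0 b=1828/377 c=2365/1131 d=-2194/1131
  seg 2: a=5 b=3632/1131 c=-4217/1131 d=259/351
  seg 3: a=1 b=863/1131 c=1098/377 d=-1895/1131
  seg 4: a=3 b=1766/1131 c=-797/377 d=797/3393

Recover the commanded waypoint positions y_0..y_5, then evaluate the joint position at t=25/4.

y_0 = S_0(0) = a_0 = -2
y_1 = S_1(0) = a_1 = 0
y_2 = S_2(0) = a_2 = 5
y_3 = S_3(0) = a_3 = 1
y_4 = S_4(0) = a_4 = 3
y_5 = S_4(3) = -5
t_q=25/4 is in segment 2 (τ=9/4); S_2(τ)=42337/24128

y_0=-2 y_1=0 y_2=5 y_3=1 y_4=3 y_5=-5
S(25/4) = 42337/24128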